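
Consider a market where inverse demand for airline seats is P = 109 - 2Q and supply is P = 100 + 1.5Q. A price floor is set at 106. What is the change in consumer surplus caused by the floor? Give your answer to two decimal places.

Free-market equilibrium: 109 - 2Q = 100 + 1.5Q gives Q* = 2.5714, P* = 103.8571.
At the floor price 106, quantity demanded is (109 - 106)/2 = 1.5; demand is the short side, so Q = 1.5 trades at P = 106.
CS goes from (1/2)(2.5714)(5.1429) = 6.6122 to 2.25 (computed as (109 - 106)(1.5) - (1/2)(2)(1.5)^2), a change of -4.3622.

-4.36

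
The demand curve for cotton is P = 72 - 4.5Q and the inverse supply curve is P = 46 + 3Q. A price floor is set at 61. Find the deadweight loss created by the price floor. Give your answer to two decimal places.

3.92

Without the control, 72 - 4.5Q = 46 + 3Q so Q* = 3.4667 and P* = 56.4.
At the floor price 61, quantity demanded is (72 - 61)/4.5 = 2.4444; demand is the short side, so Q = 2.4444 trades at P = 61.
The lost-trades triangle has base Q* - 2.4444 = 1.0222 and height equal to the gap between the curves at Q = 2.4444, which is 61 - 53.3333 = 7.6667. DWL = (1/2)(1.0222)(7.6667) = 3.9185.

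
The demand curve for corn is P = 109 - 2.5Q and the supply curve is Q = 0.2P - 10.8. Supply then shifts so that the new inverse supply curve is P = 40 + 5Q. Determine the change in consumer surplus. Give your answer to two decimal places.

38.58

Rewriting supply in inverse form: P = 54 + 5Q.
Initial equilibrium: Q_0 = 7.3333, P_0 = 90.6667; CS_0 = (1/2)(7.3333)(18.3333) = 67.2222, PS_0 = (1/2)(7.3333)(36.6667) = 134.4444.
New equilibrium: 109 - 2.5Q = 40 + 5Q gives Q_1 = 9.2, P_1 = 86; CS_1 = 105.8, PS_1 = 211.6.
Change in consumer surplus = 105.8 - 67.2222 = 38.5778.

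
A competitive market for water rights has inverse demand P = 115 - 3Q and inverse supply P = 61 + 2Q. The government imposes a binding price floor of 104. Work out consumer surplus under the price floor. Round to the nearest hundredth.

20.17

Without the control, 115 - 3Q = 61 + 2Q so Q* = 10.8 and P* = 82.6.
At the floor price 104, quantity demanded is (115 - 104)/3 = 3.6667; demand is the short side, so Q = 3.6667 trades at P = 104.
CS is the triangle under demand above 104: (1/2)(3.6667)(115 - 104) = 20.1667.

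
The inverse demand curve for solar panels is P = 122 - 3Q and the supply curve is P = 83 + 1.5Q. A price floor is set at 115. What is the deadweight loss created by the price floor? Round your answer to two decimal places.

90.25

Without the control, 122 - 3Q = 83 + 1.5Q so Q* = 8.6667 and P* = 96.
At P = 115, buyers demand (122 - 115)/3 = 2.3333 while sellers would supply more, so the quantity traded is 2.3333 at price 115.
At Q = 2.3333 the demand price is 115 and the supply price is 86.5. Deadweight loss is the triangle between the curves from 2.3333 to 8.6667: (1/2)(115 - 86.5)(8.6667 - 2.3333) = 90.25.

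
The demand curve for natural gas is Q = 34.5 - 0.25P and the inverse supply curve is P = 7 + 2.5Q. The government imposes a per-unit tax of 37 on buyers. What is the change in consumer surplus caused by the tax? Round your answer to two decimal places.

Rewriting demand in inverse form: P = 138 - 4Q.
Without the tax, 138 - 4Q = 7 + 2.5Q so Q* = 20.1538 and P* = 57.3846.
With the tax, buyers' net willingness to pay falls by 37: (138 - 37) - 4Q = 7 + 2.5Q, so Q_t = 14.4615. Buyers pay P_b = 80.1538; sellers receive P_s = P_b - 37 = 43.1538.
Consumers lose the trapezoid between P* and P_b out to Q_t plus the triangle from Q_t to Q*: change in CS = 418.2722 - 812.355 = -394.0828.

-394.08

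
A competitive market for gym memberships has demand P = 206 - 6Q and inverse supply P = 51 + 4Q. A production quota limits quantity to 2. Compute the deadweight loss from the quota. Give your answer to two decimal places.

Without the quota, 206 - 6Q = 51 + 4Q gives Q* = 15.5.
At Q = 2 the demand price is 206 - 6(2) = 194 and the supply price is 51 + 4(2) = 59.
Deadweight loss is the triangle between the curves from 2 to 15.5: (1/2)(194 - 59)(15.5 - 2) = 911.25.

911.25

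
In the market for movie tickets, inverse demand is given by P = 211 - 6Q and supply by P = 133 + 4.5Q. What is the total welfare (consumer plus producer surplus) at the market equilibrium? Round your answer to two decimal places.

Set 211 - 6Q = 133 + 4.5Q, which gives 78 = 10.5Q, so Q* = 7.4286 and P* = 211 - 6(7.4286) = 166.4286.
CS = (1/2)(7.4286)(44.5714) = 165.551 and PS = (1/2)(7.4286)(33.4286) = 124.1633, so total surplus = 289.7143.

289.71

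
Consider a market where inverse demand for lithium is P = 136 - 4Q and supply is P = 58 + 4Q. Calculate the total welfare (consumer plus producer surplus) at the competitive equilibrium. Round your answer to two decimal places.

Set 136 - 4Q = 58 + 4Q, which gives 78 = 8Q, so Q* = 9.75 and P* = 136 - 4(9.75) = 97.
Total surplus is the full triangle between the curves from 0 to Q*: (1/2)(9.75)(136 - 58) = 380.25.

380.25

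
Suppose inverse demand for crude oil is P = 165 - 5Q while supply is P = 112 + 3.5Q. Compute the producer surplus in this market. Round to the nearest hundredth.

68.04

Set 165 - 5Q = 112 + 3.5Q, which gives 53 = 8.5Q, so Q* = 6.2353 and P* = 165 - 5(6.2353) = 133.8235.
PS is the area between P* and the supply curve from 0 to Q*: (1/2)(6.2353)(21.8235) = 68.0381.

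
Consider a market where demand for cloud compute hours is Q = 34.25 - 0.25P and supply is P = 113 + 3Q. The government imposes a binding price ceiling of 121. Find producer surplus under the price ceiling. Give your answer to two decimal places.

10.67

Rewriting demand in inverse form: P = 137 - 4Q.
Free-market equilibrium: 137 - 4Q = 113 + 3Q gives Q* = 3.4286, P* = 123.2857.
At the ceiling price 121, quantity supplied is (121 - 113)/3 = 2.6667; supply is the short side, so Q = 2.6667 trades at P = 121.
PS is the triangle above supply below 121: (1/2)(2.6667)(121 - 113) = 10.6667.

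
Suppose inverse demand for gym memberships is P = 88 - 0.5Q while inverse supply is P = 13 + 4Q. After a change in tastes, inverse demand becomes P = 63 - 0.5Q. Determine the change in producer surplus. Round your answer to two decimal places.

-308.64

Initial equilibrium: Q_0 = 16.6667, P_0 = 79.6667; CS_0 = (1/2)(16.6667)(8.3333) = 69.4444, PS_0 = (1/2)(16.6667)(66.6667) = 555.5556.
New equilibrium: 63 - 0.5Q = 13 + 4Q gives Q_1 = 11.1111, P_1 = 57.4444; CS_1 = 30.8642, PS_1 = 246.9136.
Change in producer surplus = 246.9136 - 555.5556 = -308.642.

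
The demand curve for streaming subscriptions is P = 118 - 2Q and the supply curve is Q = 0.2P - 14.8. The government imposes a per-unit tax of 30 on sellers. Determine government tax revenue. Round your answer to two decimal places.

Rewriting supply in inverse form: P = 74 + 5Q.
Without the tax, 118 - 2Q = 74 + 5Q so Q* = 6.2857 and P* = 105.4286.
A tax on sellers shifts supply up by 30: 118 - 2Q = 74 + 5Q + 30, so Q_t = 2. Buyers pay P_b = 114; sellers receive P_s = P_b - 30 = 84.
Tax revenue = t x Q_t = 30 x 2 = 60.

60.00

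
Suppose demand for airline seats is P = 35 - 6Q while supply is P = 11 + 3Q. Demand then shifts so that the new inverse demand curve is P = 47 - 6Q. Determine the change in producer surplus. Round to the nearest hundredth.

13.33

Initial equilibrium: Q_0 = 2.6667, P_0 = 19; CS_0 = (1/2)(2.6667)(16) = 21.3333, PS_0 = (1/2)(2.6667)(8) = 10.6667.
New equilibrium: 47 - 6Q = 11 + 3Q gives Q_1 = 4, P_1 = 23; CS_1 = 48, PS_1 = 24.
Change in producer surplus = 24 - 10.6667 = 13.3333.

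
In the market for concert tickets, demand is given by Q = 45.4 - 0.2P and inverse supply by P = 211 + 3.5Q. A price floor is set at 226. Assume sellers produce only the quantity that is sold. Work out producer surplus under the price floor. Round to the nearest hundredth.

Rewriting demand in inverse form: P = 227 - 5Q.
Free-market equilibrium: 227 - 5Q = 211 + 3.5Q gives Q* = 1.8824, P* = 217.5882.
At the floor price 226, quantity demanded is (227 - 226)/5 = 0.2; demand is the short side, so Q = 0.2 trades at P = 226.
The supply price at Q = 0.2 is 211.7. PS is the trapezoid between 226 and supply over [0, 0.2]: (1/2)[(226 - 211) + (226 - 211.7)](0.2) = 2.93.

2.93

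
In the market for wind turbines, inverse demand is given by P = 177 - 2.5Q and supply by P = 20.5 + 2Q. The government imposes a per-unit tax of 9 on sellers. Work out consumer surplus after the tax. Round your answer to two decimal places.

1342.98

Pre-tax equilibrium: 177 - 2.5Q = 20.5 + 2Q gives Q* = 34.7778, P* = 90.0556.
A tax on sellers shifts supply up by 9: 177 - 2.5Q = 20.5 + 2Q + 9, so Q_t = 32.7778. Buyers pay P_b = 95.0556; sellers receive P_s = P_b - 9 = 86.0556.
Consumer surplus is the triangle under demand above P_b: (1/2)(32.7778)(177 - 95.0556) = 1342.9784.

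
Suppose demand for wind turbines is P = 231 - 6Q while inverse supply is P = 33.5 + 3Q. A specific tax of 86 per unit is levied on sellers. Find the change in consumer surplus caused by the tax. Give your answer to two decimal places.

-984.22

Without the tax, 231 - 6Q = 33.5 + 3Q so Q* = 21.9444 and P* = 99.3333.
With the tax, sellers need 86 more per unit: 231 - 6Q = 33.5 + 3Q + 86, so Q_t = 12.3889. Buyers pay P_b = 156.6667; sellers receive P_s = P_b - 86 = 70.6667.
CS falls from (1/2)(21.9444)(131.6667) = 1444.6759 to (1/2)(12.3889)(74.3333) = 460.4537, a change of -984.2222.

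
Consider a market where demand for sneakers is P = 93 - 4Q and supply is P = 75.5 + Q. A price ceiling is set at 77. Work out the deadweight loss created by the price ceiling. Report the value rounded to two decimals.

Without the control, 93 - 4Q = 75.5 + Q so Q* = 3.5 and P* = 79.
At the ceiling price 77, quantity supplied is (77 - 75.5)/1 = 1.5; supply is the short side, so Q = 1.5 trades at P = 77.
The lost-trades triangle has base Q* - 1.5 = 2 and height equal to the gap between the curves at Q = 1.5, which is 87 - 77 = 10. DWL = (1/2)(2)(10) = 10.

10.00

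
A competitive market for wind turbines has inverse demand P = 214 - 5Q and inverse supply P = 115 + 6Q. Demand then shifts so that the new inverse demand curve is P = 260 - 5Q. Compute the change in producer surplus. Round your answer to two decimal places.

Initial equilibrium: Q_0 = 9, P_0 = 169; CS_0 = (1/2)(9)(45) = 202.5, PS_0 = (1/2)(9)(54) = 243.
New equilibrium: 260 - 5Q = 115 + 6Q gives Q_1 = 13.1818, P_1 = 194.0909; CS_1 = 434.4008, PS_1 = 521.281.
Change in producer surplus = 521.281 - 243 = 278.281.

278.28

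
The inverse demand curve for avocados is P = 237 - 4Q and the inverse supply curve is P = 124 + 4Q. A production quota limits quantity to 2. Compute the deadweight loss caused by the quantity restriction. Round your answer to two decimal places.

588.06

Unrestricted equilibrium: Q* = (237 - 124)/(4 + 4) = 14.125.
At Q = 2 the demand price is 237 - 4(2) = 229 and the supply price is 124 + 4(2) = 132.
Deadweight loss is the triangle between the curves from 2 to 14.125: (1/2)(229 - 132)(14.125 - 2) = 588.0625.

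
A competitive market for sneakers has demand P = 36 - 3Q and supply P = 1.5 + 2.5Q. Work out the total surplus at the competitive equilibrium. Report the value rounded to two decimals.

108.20

Setting demand equal to supply, 34.5 = 5.5Q, so Q* = 6.2727 and P* = 17.1818.
CS = (1/2)(6.2727)(18.8182) = 59.0207 and PS = (1/2)(6.2727)(15.6818) = 49.1839, so total surplus = 108.2045.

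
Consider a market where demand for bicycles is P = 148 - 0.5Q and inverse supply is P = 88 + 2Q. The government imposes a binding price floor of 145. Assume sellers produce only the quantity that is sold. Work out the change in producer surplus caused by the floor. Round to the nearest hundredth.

-270.00

Free-market equilibrium: 148 - 0.5Q = 88 + 2Q gives Q* = 24, P* = 136.
At the floor price 145, quantity demanded is (148 - 145)/0.5 = 6; demand is the short side, so Q = 6 trades at P = 145.
PS goes from (1/2)(24)(48) = 576 to 306 (computed as (145 - 88)(6) - (1/2)(2)(6)^2), a change of -270.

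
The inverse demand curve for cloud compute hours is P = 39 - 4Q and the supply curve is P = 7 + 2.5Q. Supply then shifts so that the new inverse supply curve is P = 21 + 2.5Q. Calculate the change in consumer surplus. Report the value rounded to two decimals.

-33.14

Initial equilibrium: Q_0 = 4.9231, P_0 = 19.3077; CS_0 = (1/2)(4.9231)(19.6923) = 48.4734, PS_0 = (1/2)(4.9231)(12.3077) = 30.2959.
New equilibrium: 39 - 4Q = 21 + 2.5Q gives Q_1 = 2.7692, P_1 = 27.9231; CS_1 = 15.3373, PS_1 = 9.5858.
Change in consumer surplus = 15.3373 - 48.4734 = -33.1361.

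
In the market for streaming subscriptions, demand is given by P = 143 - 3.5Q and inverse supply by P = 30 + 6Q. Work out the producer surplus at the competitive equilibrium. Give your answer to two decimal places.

424.45

Set 143 - 3.5Q = 30 + 6Q, which gives 113 = 9.5Q, so Q* = 11.8947 and P* = 143 - 3.5(11.8947) = 101.3684.
PS is the area between P* and the supply curve from 0 to Q*: (1/2)(11.8947)(71.3684) = 424.4543.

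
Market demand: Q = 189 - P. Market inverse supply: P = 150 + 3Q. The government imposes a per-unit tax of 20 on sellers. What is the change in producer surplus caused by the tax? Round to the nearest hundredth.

Rewriting demand in inverse form: P = 189 - Q.
Without the tax, 189 - Q = 150 + 3Q so Q* = 9.75 and P* = 179.25.
A tax on sellers shifts supply up by 20: 189 - Q = 150 + 3Q + 20, so Q_t = 4.75. Buyers pay P_b = 184.25; sellers receive P_s = P_b - 20 = 164.25.
PS falls from (1/2)(9.75)(29.25) = 142.5938 to (1/2)(4.75)(14.25) = 33.8438, a change of -108.75.

-108.75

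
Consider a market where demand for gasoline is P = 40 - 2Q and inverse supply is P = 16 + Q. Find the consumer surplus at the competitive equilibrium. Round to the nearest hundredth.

64.00

Setting demand equal to supply, 24 = 3Q, so Q* = 8 and P* = 24.
The demand choke price is 40, so CS = (1/2)(Q*)(40 - P*) = (1/2)(8)(16) = 64.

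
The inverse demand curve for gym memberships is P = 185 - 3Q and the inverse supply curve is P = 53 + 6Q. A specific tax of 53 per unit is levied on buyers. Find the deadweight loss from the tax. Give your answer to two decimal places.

Pre-tax equilibrium: 185 - 3Q = 53 + 6Q gives Q* = 14.6667, P* = 141.
With the tax, buyers' net willingness to pay falls by 53: (185 - 53) - 3Q = 53 + 6Q, so Q_t = 8.7778. Buyers pay P_b = 158.6667; sellers receive P_s = P_b - 53 = 105.6667.
The welfare triangle lost has base Q* - Q_t = 5.8889 and height t = 53, so DWL = (1/2)(5.8889)(53) = 156.0556.

156.06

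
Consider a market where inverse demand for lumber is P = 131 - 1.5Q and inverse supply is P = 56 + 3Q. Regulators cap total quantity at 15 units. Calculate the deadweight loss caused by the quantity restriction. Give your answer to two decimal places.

Unrestricted equilibrium: Q* = (131 - 56)/(1.5 + 3) = 16.6667.
At Q = 15 the demand price is 131 - 1.5(15) = 108.5 and the supply price is 56 + 3(15) = 101.
DWL = (1/2)(gap between curves at 15) x (Q* - 15) = (1/2)(7.5)(1.6667) = 6.25.

6.25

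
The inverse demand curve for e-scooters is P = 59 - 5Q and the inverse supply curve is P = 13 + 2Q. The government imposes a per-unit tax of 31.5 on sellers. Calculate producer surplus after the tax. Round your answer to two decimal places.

Pre-tax equilibrium: 59 - 5Q = 13 + 2Q gives Q* = 6.5714, P* = 26.1429.
A tax on sellers shifts supply up by 31.5: 59 - 5Q = 13 + 2Q + 31.5, so Q_t = 2.0714. Buyers pay P_b = 48.6429; sellers receive P_s = P_b - 31.5 = 17.1429.
PS = (1/2)(Q_t)(P_s - 13) = (1/2)(2.0714)(4.1429) = 4.2908.

4.29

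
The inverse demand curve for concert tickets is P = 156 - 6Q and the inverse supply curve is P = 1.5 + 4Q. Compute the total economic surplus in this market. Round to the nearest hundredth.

1193.51

Setting demand equal to supply, 154.5 = 10Q, so Q* = 15.45 and P* = 63.3.
CS = (1/2)(15.45)(92.7) = 716.1075 and PS = (1/2)(15.45)(61.8) = 477.405, so total surplus = 1193.5125.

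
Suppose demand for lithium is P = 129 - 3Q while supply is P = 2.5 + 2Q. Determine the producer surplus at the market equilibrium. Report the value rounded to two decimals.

Set 129 - 3Q = 2.5 + 2Q, which gives 126.5 = 5Q, so Q* = 25.3 and P* = 129 - 3(25.3) = 53.1.
The supply curve's price intercept is 2.5, so PS = (1/2)(Q*)(P* - 2.5) = (1/2)(25.3)(50.6) = 640.09.

640.09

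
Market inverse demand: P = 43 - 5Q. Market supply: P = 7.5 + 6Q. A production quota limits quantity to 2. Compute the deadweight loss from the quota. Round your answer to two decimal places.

Unrestricted equilibrium: Q* = (43 - 7.5)/(5 + 6) = 3.2273.
At Q = 2 the demand price is 43 - 5(2) = 33 and the supply price is 7.5 + 6(2) = 19.5.
DWL = (1/2)(gap between curves at 2) x (Q* - 2) = (1/2)(13.5)(1.2273) = 8.2841.

8.28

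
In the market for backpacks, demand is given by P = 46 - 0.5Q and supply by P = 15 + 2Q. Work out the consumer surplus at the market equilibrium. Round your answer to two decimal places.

Equilibrium: 46 - 0.5Q = 15 + 2Q, so Q* = 12.4 and P* = 39.8.
The demand choke price is 46, so CS = (1/2)(Q*)(46 - P*) = (1/2)(12.4)(6.2) = 38.44.

38.44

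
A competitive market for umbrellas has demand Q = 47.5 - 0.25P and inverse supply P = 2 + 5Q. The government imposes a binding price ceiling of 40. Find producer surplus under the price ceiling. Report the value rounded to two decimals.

144.40

Rewriting demand in inverse form: P = 190 - 4Q.
Without the control, 190 - 4Q = 2 + 5Q so Q* = 20.8889 and P* = 106.4444.
At P = 40, sellers supply (40 - 2)/5 = 7.6 while buyers want more, so the quantity traded is 7.6 at price 40.
PS is the triangle above supply below 40: (1/2)(7.6)(40 - 2) = 144.4.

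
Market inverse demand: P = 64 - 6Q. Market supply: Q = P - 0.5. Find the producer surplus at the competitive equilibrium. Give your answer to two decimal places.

41.15

Rewriting supply in inverse form: P = 0.5 + Q.
Setting demand equal to supply, 63.5 = 7Q, so Q* = 9.0714 and P* = 9.5714.
The supply curve's price intercept is 0.5, so PS = (1/2)(Q*)(P* - 0.5) = (1/2)(9.0714)(9.0714) = 41.1454.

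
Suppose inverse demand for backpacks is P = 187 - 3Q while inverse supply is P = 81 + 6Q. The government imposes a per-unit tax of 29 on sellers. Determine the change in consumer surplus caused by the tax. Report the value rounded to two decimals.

-98.28

Pre-tax equilibrium: 187 - 3Q = 81 + 6Q gives Q* = 11.7778, P* = 151.6667.
A tax on sellers shifts supply up by 29: 187 - 3Q = 81 + 6Q + 29, so Q_t = 8.5556. Buyers pay P_b = 161.3333; sellers receive P_s = P_b - 29 = 132.3333.
Consumers lose the trapezoid between P* and P_b out to Q_t plus the triangle from Q_t to Q*: change in CS = 109.7963 - 208.0741 = -98.2778.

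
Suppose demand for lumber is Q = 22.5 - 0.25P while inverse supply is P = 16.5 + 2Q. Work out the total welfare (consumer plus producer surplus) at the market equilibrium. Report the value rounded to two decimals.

Rewriting demand in inverse form: P = 90 - 4Q.
Setting demand equal to supply, 73.5 = 6Q, so Q* = 12.25 and P* = 41.
Total surplus is the full triangle between the curves from 0 to Q*: (1/2)(12.25)(90 - 16.5) = 450.1875.

450.19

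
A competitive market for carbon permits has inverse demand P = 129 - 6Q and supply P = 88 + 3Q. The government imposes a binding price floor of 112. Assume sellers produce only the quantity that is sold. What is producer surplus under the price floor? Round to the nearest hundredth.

55.96

Free-market equilibrium: 129 - 6Q = 88 + 3Q gives Q* = 4.5556, P* = 101.6667.
At the floor price 112, quantity demanded is (129 - 112)/6 = 2.8333; demand is the short side, so Q = 2.8333 trades at P = 112.
The supply price at Q = 2.8333 is 96.5. PS is the trapezoid between 112 and supply over [0, 2.8333]: (1/2)[(112 - 88) + (112 - 96.5)](2.8333) = 55.9583.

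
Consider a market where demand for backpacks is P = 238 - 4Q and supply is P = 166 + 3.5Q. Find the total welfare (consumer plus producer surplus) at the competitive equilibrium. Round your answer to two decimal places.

345.60

Setting demand equal to supply, 72 = 7.5Q, so Q* = 9.6 and P* = 199.6.
CS = (1/2)(9.6)(38.4) = 184.32 and PS = (1/2)(9.6)(33.6) = 161.28, so total surplus = 345.6.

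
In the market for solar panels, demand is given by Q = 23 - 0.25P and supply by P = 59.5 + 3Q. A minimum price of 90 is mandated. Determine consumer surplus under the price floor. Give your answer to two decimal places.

Rewriting demand in inverse form: P = 92 - 4Q.
Free-market equilibrium: 92 - 4Q = 59.5 + 3Q gives Q* = 4.6429, P* = 73.4286.
At the floor price 90, quantity demanded is (92 - 90)/4 = 0.5; demand is the short side, so Q = 0.5 trades at P = 90.
CS is the triangle under demand above 90: (1/2)(0.5)(92 - 90) = 0.5.

0.50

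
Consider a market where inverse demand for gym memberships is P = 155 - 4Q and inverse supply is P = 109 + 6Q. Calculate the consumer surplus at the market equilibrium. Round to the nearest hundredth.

Setting demand equal to supply, 46 = 10Q, so Q* = 4.6 and P* = 136.6.
CS is the area between the demand curve and P* from 0 to Q*: (1/2)(4.6)(18.4) = 42.32.

42.32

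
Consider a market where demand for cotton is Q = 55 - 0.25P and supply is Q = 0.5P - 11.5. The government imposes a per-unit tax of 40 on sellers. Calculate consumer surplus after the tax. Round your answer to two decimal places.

1369.39

Rewriting demand in inverse form: P = 220 - 4Q.
Rewriting supply in inverse form: P = 23 + 2Q.
Without the tax, 220 - 4Q = 23 + 2Q so Q* = 32.8333 and P* = 88.6667.
A tax on sellers shifts supply up by 40: 220 - 4Q = 23 + 2Q + 40, so Q_t = 26.1667. Buyers pay P_b = 115.3333; sellers receive P_s = P_b - 40 = 75.3333.
Consumer surplus is the triangle under demand above P_b: (1/2)(26.1667)(220 - 115.3333) = 1369.3889.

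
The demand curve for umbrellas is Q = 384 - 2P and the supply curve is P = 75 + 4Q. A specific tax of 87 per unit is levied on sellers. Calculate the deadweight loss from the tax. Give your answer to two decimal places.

841.00

Rewriting demand in inverse form: P = 192 - 0.5Q.
Without the tax, 192 - 0.5Q = 75 + 4Q so Q* = 26 and P* = 179.
With the tax, sellers need 87 more per unit: 192 - 0.5Q = 75 + 4Q + 87, so Q_t = 6.6667. Buyers pay P_b = 188.6667; sellers receive P_s = P_b - 87 = 101.6667.
Deadweight loss is the triangle between the curves from Q_t to Q*: (1/2)(26 - 6.6667)(87) = 841.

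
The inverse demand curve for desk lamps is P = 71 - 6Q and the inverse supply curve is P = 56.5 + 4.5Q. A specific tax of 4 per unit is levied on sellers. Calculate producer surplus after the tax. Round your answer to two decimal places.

Pre-tax equilibrium: 71 - 6Q = 56.5 + 4.5Q gives Q* = 1.381, P* = 62.7143.
With the tax, sellers need 4 more per unit: 71 - 6Q = 56.5 + 4.5Q + 4, so Q_t = 1. Buyers pay P_b = 65; sellers receive P_s = P_b - 4 = 61.
PS = (1/2)(Q_t)(P_s - 56.5) = (1/2)(1)(4.5) = 2.25.

2.25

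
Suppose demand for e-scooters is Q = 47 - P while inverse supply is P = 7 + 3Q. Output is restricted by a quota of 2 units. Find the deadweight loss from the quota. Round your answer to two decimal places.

Rewriting demand in inverse form: P = 47 - Q.
Without the quota, 47 - Q = 7 + 3Q gives Q* = 10.
At Q = 2 the demand price is 47 - (2) = 45 and the supply price is 7 + 3(2) = 13.
Deadweight loss is the triangle between the curves from 2 to 10: (1/2)(45 - 13)(10 - 2) = 128.

128.00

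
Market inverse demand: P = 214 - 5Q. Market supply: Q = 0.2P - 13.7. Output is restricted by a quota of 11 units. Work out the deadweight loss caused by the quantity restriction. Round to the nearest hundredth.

Rewriting supply in inverse form: P = 68.5 + 5Q.
Unrestricted equilibrium: Q* = (214 - 68.5)/(5 + 5) = 14.55.
At Q = 11 the demand price is 214 - 5(11) = 159 and the supply price is 68.5 + 5(11) = 123.5.
DWL = (1/2)(gap between curves at 11) x (Q* - 11) = (1/2)(35.5)(3.55) = 63.0125.

63.01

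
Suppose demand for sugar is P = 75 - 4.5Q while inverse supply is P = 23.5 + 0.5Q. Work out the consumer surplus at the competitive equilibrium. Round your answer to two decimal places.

238.70

Setting demand equal to supply, 51.5 = 5Q, so Q* = 10.3 and P* = 28.65.
CS is the area between the demand curve and P* from 0 to Q*: (1/2)(10.3)(46.35) = 238.7025.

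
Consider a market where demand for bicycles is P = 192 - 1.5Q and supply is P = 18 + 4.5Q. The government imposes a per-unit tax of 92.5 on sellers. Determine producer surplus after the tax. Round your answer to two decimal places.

Without the tax, 192 - 1.5Q = 18 + 4.5Q so Q* = 29 and P* = 148.5.
A tax on sellers shifts supply up by 92.5: 192 - 1.5Q = 18 + 4.5Q + 92.5, so Q_t = 13.5833. Buyers pay P_b = 171.625; sellers receive P_s = P_b - 92.5 = 79.125.
PS = (1/2)(Q_t)(P_s - 18) = (1/2)(13.5833)(61.125) = 415.1406.

415.14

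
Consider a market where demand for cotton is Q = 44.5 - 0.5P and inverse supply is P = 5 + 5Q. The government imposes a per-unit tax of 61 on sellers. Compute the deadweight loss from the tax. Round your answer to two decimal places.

265.79

Rewriting demand in inverse form: P = 89 - 2Q.
Without the tax, 89 - 2Q = 5 + 5Q so Q* = 12 and P* = 65.
With the tax, sellers need 61 more per unit: 89 - 2Q = 5 + 5Q + 61, so Q_t = 3.2857. Buyers pay P_b = 82.4286; sellers receive P_s = P_b - 61 = 21.4286.
Deadweight loss is the triangle between the curves from Q_t to Q*: (1/2)(12 - 3.2857)(61) = 265.7857.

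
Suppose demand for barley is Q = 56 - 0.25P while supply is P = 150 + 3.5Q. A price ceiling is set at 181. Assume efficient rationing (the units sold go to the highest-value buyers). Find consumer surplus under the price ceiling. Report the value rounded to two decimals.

223.96

Rewriting demand in inverse form: P = 224 - 4Q.
Free-market equilibrium: 224 - 4Q = 150 + 3.5Q gives Q* = 9.8667, P* = 184.5333.
At P = 181, sellers supply (181 - 150)/3.5 = 8.8571 while buyers want more, so the quantity traded is 8.8571 at price 181.
The demand price at Q = 8.8571 is 188.5714. CS is the trapezoid between demand and 181 over [0, 8.8571]: (1/2)[(224 - 181) + (188.5714 - 181)](8.8571) = 223.9592.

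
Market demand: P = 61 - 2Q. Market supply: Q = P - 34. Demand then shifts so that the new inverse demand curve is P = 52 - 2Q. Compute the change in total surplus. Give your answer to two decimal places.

Rewriting supply in inverse form: P = 34 + Q.
Initial equilibrium: Q_0 = 9, P_0 = 43; CS_0 = (1/2)(9)(18) = 81, PS_0 = (1/2)(9)(9) = 40.5.
New equilibrium: 52 - 2Q = 34 + Q gives Q_1 = 6, P_1 = 40; CS_1 = 36, PS_1 = 18.
Change in total surplus = (36 + 18) - (81 + 40.5) = -67.5.

-67.50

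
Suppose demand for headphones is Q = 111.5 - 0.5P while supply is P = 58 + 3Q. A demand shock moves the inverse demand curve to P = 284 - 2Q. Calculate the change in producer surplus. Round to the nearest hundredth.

1431.06

Rewriting demand in inverse form: P = 223 - 2Q.
Initial equilibrium: Q_0 = 33, P_0 = 157; CS_0 = (1/2)(33)(66) = 1089, PS_0 = (1/2)(33)(99) = 1633.5.
New equilibrium: 284 - 2Q = 58 + 3Q gives Q_1 = 45.2, P_1 = 193.6; CS_1 = 2043.04, PS_1 = 3064.56.
Change in producer surplus = 3064.56 - 1633.5 = 1431.06.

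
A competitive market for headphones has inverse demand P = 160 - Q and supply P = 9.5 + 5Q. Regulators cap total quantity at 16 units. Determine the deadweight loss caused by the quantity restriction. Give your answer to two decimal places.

247.52

Without the quota, 160 - Q = 9.5 + 5Q gives Q* = 25.0833.
At Q = 16 the demand price is 160 - (16) = 144 and the supply price is 9.5 + 5(16) = 89.5.
DWL = (1/2)(gap between curves at 16) x (Q* - 16) = (1/2)(54.5)(9.0833) = 247.5208.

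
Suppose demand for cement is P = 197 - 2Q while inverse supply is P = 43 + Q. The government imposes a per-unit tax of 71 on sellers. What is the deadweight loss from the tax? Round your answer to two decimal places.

840.17

Pre-tax equilibrium: 197 - 2Q = 43 + Q gives Q* = 51.3333, P* = 94.3333.
With the tax, sellers need 71 more per unit: 197 - 2Q = 43 + Q + 71, so Q_t = 27.6667. Buyers pay P_b = 141.6667; sellers receive P_s = P_b - 71 = 70.6667.
Deadweight loss is the triangle between the curves from Q_t to Q*: (1/2)(51.3333 - 27.6667)(71) = 840.1667.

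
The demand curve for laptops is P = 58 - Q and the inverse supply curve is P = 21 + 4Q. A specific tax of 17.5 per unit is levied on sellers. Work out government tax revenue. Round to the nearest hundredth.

Pre-tax equilibrium: 58 - Q = 21 + 4Q gives Q* = 7.4, P* = 50.6.
With the tax, sellers need 17.5 more per unit: 58 - Q = 21 + 4Q + 17.5, so Q_t = 3.9. Buyers pay P_b = 54.1; sellers receive P_s = P_b - 17.5 = 36.6.
Tax revenue = t x Q_t = 17.5 x 3.9 = 68.25.

68.25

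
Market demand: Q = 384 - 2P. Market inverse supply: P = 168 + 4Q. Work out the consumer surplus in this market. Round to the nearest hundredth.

Rewriting demand in inverse form: P = 192 - 0.5Q.
Set 192 - 0.5Q = 168 + 4Q, which gives 24 = 4.5Q, so Q* = 5.3333 and P* = 192 - 0.5(5.3333) = 189.3333.
Consumer surplus is the triangle under demand above P*: (1/2)(5.3333)(192 - 189.3333) = (1/2)(5.3333)(2.6667) = 7.1111.

7.11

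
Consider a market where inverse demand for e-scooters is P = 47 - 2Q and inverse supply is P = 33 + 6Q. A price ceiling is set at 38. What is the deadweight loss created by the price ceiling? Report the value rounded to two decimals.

3.36

Without the control, 47 - 2Q = 33 + 6Q so Q* = 1.75 and P* = 43.5.
At P = 38, sellers supply (38 - 33)/6 = 0.8333 while buyers want more, so the quantity traded is 0.8333 at price 38.
At Q = 0.8333 the demand price is 45.3333 and the supply price is 38. Deadweight loss is the triangle between the curves from 0.8333 to 1.75: (1/2)(45.3333 - 38)(1.75 - 0.8333) = 3.3611.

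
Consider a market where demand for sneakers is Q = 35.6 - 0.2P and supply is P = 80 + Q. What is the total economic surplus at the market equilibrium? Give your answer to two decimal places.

800.33

Rewriting demand in inverse form: P = 178 - 5Q.
Setting demand equal to supply, 98 = 6Q, so Q* = 16.3333 and P* = 96.3333.
Total surplus is the full triangle between the curves from 0 to Q*: (1/2)(16.3333)(178 - 80) = 800.3333.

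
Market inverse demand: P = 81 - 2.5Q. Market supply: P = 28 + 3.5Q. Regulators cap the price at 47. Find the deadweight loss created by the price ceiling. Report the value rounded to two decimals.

Free-market equilibrium: 81 - 2.5Q = 28 + 3.5Q gives Q* = 8.8333, P* = 58.9167.
At the ceiling price 47, quantity supplied is (47 - 28)/3.5 = 5.4286; supply is the short side, so Q = 5.4286 trades at P = 47.
At Q = 5.4286 the demand price is 67.4286 and the supply price is 47. Deadweight loss is the triangle between the curves from 5.4286 to 8.8333: (1/2)(67.4286 - 47)(8.8333 - 5.4286) = 34.7772.

34.78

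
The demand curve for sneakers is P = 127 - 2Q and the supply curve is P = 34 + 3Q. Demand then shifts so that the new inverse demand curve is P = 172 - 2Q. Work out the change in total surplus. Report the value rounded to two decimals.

1039.50

Initial equilibrium: Q_0 = 18.6, P_0 = 89.8; CS_0 = (1/2)(18.6)(37.2) = 345.96, PS_0 = (1/2)(18.6)(55.8) = 518.94.
New equilibrium: 172 - 2Q = 34 + 3Q gives Q_1 = 27.6, P_1 = 116.8; CS_1 = 761.76, PS_1 = 1142.64.
Change in total surplus = (761.76 + 1142.64) - (345.96 + 518.94) = 1039.5.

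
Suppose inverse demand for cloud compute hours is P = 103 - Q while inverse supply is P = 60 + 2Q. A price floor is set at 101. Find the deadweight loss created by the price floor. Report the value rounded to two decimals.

228.17

Without the control, 103 - Q = 60 + 2Q so Q* = 14.3333 and P* = 88.6667.
At P = 101, buyers demand (103 - 101)/1 = 2 while sellers would supply more, so the quantity traded is 2 at price 101.
The lost-trades triangle has base Q* - 2 = 12.3333 and height equal to the gap between the curves at Q = 2, which is 101 - 64 = 37. DWL = (1/2)(12.3333)(37) = 228.1667.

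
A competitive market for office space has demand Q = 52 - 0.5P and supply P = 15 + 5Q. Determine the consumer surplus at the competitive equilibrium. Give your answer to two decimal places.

161.65

Rewriting demand in inverse form: P = 104 - 2Q.
Set 104 - 2Q = 15 + 5Q, which gives 89 = 7Q, so Q* = 12.7143 and P* = 104 - 2(12.7143) = 78.5714.
The demand choke price is 104, so CS = (1/2)(Q*)(104 - P*) = (1/2)(12.7143)(25.4286) = 161.6531.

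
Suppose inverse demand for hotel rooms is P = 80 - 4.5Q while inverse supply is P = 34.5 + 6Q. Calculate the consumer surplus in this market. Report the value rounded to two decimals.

Equilibrium: 80 - 4.5Q = 34.5 + 6Q, so Q* = 4.3333 and P* = 60.5.
CS is the area between the demand curve and P* from 0 to Q*: (1/2)(4.3333)(19.5) = 42.25.

42.25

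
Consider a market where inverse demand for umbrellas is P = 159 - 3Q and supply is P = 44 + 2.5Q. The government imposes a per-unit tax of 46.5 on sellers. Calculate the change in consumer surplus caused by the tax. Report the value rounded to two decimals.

-423.11

Pre-tax equilibrium: 159 - 3Q = 44 + 2.5Q gives Q* = 20.9091, P* = 96.2727.
With the tax, sellers need 46.5 more per unit: 159 - 3Q = 44 + 2.5Q + 46.5, so Q_t = 12.4545. Buyers pay P_b = 121.6364; sellers receive P_s = P_b - 46.5 = 75.1364.
Consumers lose the trapezoid between P* and P_b out to Q_t plus the triangle from Q_t to Q*: change in CS = 232.6736 - 655.7851 = -423.1116.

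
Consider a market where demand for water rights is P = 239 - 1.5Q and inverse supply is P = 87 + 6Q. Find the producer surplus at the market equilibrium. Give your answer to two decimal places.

Set 239 - 1.5Q = 87 + 6Q, which gives 152 = 7.5Q, so Q* = 20.2667 and P* = 239 - 1.5(20.2667) = 208.6.
Producer surplus is the triangle above supply below P*: (1/2)(20.2667)(208.6 - 87) = (1/2)(20.2667)(121.6) = 1232.2133.

1232.21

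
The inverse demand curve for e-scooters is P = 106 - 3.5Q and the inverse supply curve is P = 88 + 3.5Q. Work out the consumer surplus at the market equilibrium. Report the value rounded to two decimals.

Set 106 - 3.5Q = 88 + 3.5Q, which gives 18 = 7Q, so Q* = 2.5714 and P* = 106 - 3.5(2.5714) = 97.
The demand choke price is 106, so CS = (1/2)(Q*)(106 - P*) = (1/2)(2.5714)(9) = 11.5714.

11.57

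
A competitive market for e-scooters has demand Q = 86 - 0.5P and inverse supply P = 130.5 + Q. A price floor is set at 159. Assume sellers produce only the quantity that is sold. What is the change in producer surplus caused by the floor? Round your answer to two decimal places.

68.44

Rewriting demand in inverse form: P = 172 - 2Q.
Free-market equilibrium: 172 - 2Q = 130.5 + Q gives Q* = 13.8333, P* = 144.3333.
At the floor price 159, quantity demanded is (172 - 159)/2 = 6.5; demand is the short side, so Q = 6.5 trades at P = 159.
PS goes from (1/2)(13.8333)(13.8333) = 95.6806 to 164.125 (computed as (159 - 130.5)(6.5) - (1/2)(1)(6.5)^2), a change of 68.4444.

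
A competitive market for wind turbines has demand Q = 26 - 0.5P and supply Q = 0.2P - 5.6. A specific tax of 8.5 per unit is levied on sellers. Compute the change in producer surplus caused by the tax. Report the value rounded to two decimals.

-17.13

Rewriting demand in inverse form: P = 52 - 2Q.
Rewriting supply in inverse form: P = 28 + 5Q.
Pre-tax equilibrium: 52 - 2Q = 28 + 5Q gives Q* = 3.4286, P* = 45.1429.
A tax on sellers shifts supply up by 8.5: 52 - 2Q = 28 + 5Q + 8.5, so Q_t = 2.2143. Buyers pay P_b = 47.5714; sellers receive P_s = P_b - 8.5 = 39.0714.
Producers lose the trapezoid between P_s and P* out to Q_t plus the triangle from Q_t to Q*: change in PS = 12.2577 - 29.3878 = -17.1301.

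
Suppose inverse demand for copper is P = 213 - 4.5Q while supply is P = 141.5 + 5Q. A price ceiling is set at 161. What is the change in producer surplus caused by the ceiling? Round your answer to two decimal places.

-103.59

Free-market equilibrium: 213 - 4.5Q = 141.5 + 5Q gives Q* = 7.5263, P* = 179.1316.
At the ceiling price 161, quantity supplied is (161 - 141.5)/5 = 3.9; supply is the short side, so Q = 3.9 trades at P = 161.
PS goes from (1/2)(7.5263)(37.6316) = 141.6136 to 38.025 (computed as (161 - 141.5)(3.9) - (1/2)(5)(3.9)^2), a change of -103.5886.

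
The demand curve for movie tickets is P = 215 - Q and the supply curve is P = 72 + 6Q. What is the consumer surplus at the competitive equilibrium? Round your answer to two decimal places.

Equilibrium: 215 - Q = 72 + 6Q, so Q* = 20.4286 and P* = 194.5714.
Consumer surplus is the triangle under demand above P*: (1/2)(20.4286)(215 - 194.5714) = (1/2)(20.4286)(20.4286) = 208.6633.

208.66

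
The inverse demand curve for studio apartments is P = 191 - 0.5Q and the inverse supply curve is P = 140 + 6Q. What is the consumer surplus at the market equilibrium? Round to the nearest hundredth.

Setting demand equal to supply, 51 = 6.5Q, so Q* = 7.8462 and P* = 187.0769.
CS is the area between the demand curve and P* from 0 to Q*: (1/2)(7.8462)(3.9231) = 15.3905.

15.39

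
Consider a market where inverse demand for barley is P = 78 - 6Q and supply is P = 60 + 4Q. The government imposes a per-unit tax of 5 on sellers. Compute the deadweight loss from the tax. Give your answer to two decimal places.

1.25

Pre-tax equilibrium: 78 - 6Q = 60 + 4Q gives Q* = 1.8, P* = 67.2.
A tax on sellers shifts supply up by 5: 78 - 6Q = 60 + 4Q + 5, so Q_t = 1.3. Buyers pay P_b = 70.2; sellers receive P_s = P_b - 5 = 65.2.
Deadweight loss is the triangle between the curves from Q_t to Q*: (1/2)(1.8 - 1.3)(5) = 1.25.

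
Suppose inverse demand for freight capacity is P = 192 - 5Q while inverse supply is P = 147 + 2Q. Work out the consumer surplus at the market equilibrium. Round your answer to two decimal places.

Setting demand equal to supply, 45 = 7Q, so Q* = 6.4286 and P* = 159.8571.
CS is the area between the demand curve and P* from 0 to Q*: (1/2)(6.4286)(32.1429) = 103.3163.

103.32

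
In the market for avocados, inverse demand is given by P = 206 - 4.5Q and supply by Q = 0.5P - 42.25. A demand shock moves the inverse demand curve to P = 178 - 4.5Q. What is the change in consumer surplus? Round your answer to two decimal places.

Rewriting supply in inverse form: P = 84.5 + 2Q.
Initial equilibrium: Q_0 = 18.6923, P_0 = 121.8846; CS_0 = (1/2)(18.6923)(84.1154) = 786.1553, PS_0 = (1/2)(18.6923)(37.3846) = 349.4024.
New equilibrium: 178 - 4.5Q = 84.5 + 2Q gives Q_1 = 14.3846, P_1 = 113.2692; CS_1 = 465.5636, PS_1 = 206.9172.
Change in consumer surplus = 465.5636 - 786.1553 = -320.5917.

-320.59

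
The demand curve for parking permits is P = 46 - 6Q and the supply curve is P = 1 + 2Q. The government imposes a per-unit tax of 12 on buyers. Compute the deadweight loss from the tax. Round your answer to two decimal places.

Pre-tax equilibrium: 46 - 6Q = 1 + 2Q gives Q* = 5.625, P* = 12.25.
A tax on buyers shifts demand down by 12: (46 - 12) - 6Q = 1 + 2Q, so Q_t = 4.125. Buyers pay P_b = 21.25; sellers receive P_s = P_b - 12 = 9.25.
The welfare triangle lost has base Q* - Q_t = 1.5 and height t = 12, so DWL = (1/2)(1.5)(12) = 9.

9.00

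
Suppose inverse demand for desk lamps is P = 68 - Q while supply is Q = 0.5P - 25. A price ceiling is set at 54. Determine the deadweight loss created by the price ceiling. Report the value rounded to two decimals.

Rewriting supply in inverse form: P = 50 + 2Q.
Without the control, 68 - Q = 50 + 2Q so Q* = 6 and P* = 62.
At P = 54, sellers supply (54 - 50)/2 = 2 while buyers want more, so the quantity traded is 2 at price 54.
The lost-trades triangle has base Q* - 2 = 4 and height equal to the gap between the curves at Q = 2, which is 66 - 54 = 12. DWL = (1/2)(4)(12) = 24.

24.00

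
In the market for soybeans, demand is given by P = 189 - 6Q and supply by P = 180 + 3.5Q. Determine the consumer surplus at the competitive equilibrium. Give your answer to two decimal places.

Set 189 - 6Q = 180 + 3.5Q, which gives 9 = 9.5Q, so Q* = 0.9474 and P* = 189 - 6(0.9474) = 183.3158.
The demand choke price is 189, so CS = (1/2)(Q*)(189 - P*) = (1/2)(0.9474)(5.6842) = 2.6925.

2.69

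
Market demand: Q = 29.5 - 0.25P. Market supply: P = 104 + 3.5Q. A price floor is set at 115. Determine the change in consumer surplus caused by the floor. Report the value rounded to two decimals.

Rewriting demand in inverse form: P = 118 - 4Q.
Free-market equilibrium: 118 - 4Q = 104 + 3.5Q gives Q* = 1.8667, P* = 110.5333.
At the floor price 115, quantity demanded is (118 - 115)/4 = 0.75; demand is the short side, so Q = 0.75 trades at P = 115.
CS goes from (1/2)(1.8667)(7.4667) = 6.9689 to 1.125 (computed as (118 - 115)(0.75) - (1/2)(4)(0.75)^2), a change of -5.8439.

-5.84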